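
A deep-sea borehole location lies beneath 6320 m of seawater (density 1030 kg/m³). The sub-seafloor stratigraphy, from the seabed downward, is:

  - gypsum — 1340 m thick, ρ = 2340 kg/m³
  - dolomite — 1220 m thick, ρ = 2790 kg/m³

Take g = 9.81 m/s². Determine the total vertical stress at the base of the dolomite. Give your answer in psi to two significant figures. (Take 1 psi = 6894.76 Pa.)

19000 psi

seawater: 1030 kg/m³ × 9.81 m/s² × 6320 m = 6.386×10^7 Pa = 9262 psi
gypsum: 2340 kg/m³ × 9.81 m/s² × 1340 m = 3.076×10^7 Pa = 4461 psi
dolomite: 2790 kg/m³ × 9.81 m/s² × 1220 m = 3.339×10^7 Pa = 4843 psi
Total = 9262 + 4461 + 4843 = 18566 psi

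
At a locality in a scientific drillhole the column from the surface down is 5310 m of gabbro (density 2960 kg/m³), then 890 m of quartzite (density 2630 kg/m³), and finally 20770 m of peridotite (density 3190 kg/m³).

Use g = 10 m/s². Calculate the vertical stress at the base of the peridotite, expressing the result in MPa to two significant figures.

840 MPa

gabbro: 2960 kg/m³ × 10 m/s² × 5310 m = 1.572×10^8 Pa = 157.2 MPa
quartzite: 2630 kg/m³ × 10 m/s² × 890 m = 2.341×10^7 Pa = 23.41 MPa
peridotite: 3190 kg/m³ × 10 m/s² × 20770 m = 6.626×10^8 Pa = 662.6 MPa
Total = 157.2 + 23.41 + 662.6 = 843.15 MPa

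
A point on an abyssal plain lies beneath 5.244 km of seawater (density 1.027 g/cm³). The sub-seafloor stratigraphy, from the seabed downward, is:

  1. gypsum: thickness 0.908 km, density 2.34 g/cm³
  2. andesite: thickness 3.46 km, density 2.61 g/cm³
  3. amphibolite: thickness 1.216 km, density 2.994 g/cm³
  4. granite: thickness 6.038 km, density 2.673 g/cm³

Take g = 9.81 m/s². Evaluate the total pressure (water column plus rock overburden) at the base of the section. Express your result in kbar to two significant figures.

3.6 kbar

seawater: 1027 kg/m³ × 9.81 m/s² × 5244 m = 5.283×10^7 Pa = 0.5283 kbar
gypsum: 2340 kg/m³ × 9.81 m/s² × 908 m = 2.084×10^7 Pa = 0.2084 kbar
andesite: 2610 kg/m³ × 9.81 m/s² × 3460 m = 8.859×10^7 Pa = 0.8859 kbar
amphibolite: 2994 kg/m³ × 9.81 m/s² × 1216 m = 3.572×10^7 Pa = 0.3572 kbar
granite: 2673 kg/m³ × 9.81 m/s² × 6038 m = 1.583×10^8 Pa = 1.583 kbar
Total = 0.5283 + 0.2084 + 0.8859 + 0.3572 + 1.583 = 3.5631 kbar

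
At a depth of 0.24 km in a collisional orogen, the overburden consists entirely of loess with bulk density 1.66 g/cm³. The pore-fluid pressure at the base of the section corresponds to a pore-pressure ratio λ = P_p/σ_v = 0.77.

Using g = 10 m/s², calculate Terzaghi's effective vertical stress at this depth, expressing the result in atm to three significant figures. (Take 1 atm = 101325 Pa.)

Overburden (lithostatic) stress σ_v:
loess: 1660 kg/m³ × 10 m/s² × 240 m = 3.984×10^6 Pa = 3.984 MPa
Pore pressure P_p = λ·σ_v = 0.77 × 3.984 MPa = 3.068 MPa
Effective stress σ' = σ_v − P_p = 3.984 − 3.068 = 0.91632 MPa = 9.0434 atm

9.04 atm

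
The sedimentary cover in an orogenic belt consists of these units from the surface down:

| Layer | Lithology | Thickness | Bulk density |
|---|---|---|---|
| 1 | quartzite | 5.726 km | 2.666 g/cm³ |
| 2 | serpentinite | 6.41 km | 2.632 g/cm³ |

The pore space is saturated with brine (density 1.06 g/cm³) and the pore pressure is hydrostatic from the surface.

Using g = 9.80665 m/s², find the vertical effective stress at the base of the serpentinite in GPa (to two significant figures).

Overburden (lithostatic) stress σ_v:
quartzite: 2666 kg/m³ × 9.80665 m/s² × 5726 m = 1.497×10^8 Pa = 149.7 MPa
serpentinite: 2632 kg/m³ × 9.80665 m/s² × 6410 m = 1.654×10^8 Pa = 165.4 MPa
Total = 149.7 + 165.4 = 315.15 MPa
Pore pressure P_p = 1060 kg/m³ × 9.80665 m/s² × 12136 m = 1.262×10^8 Pa = 126.2 MPa
Effective stress σ' = σ_v − P_p = 315.2 − 126.2 = 189.00 MPa = 0.18900 GPa

0.19 GPa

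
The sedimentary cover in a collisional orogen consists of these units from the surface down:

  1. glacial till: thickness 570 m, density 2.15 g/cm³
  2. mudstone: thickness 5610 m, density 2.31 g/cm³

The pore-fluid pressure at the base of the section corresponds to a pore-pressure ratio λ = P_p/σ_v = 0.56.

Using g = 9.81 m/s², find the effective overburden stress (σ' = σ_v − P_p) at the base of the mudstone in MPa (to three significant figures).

61.2 MPa

Overburden (lithostatic) stress σ_v:
glacial till: 2150 kg/m³ × 9.81 m/s² × 570 m = 1.202×10^7 Pa = 12.02 MPa
mudstone: 2310 kg/m³ × 9.81 m/s² × 5610 m = 1.271×10^8 Pa = 127.1 MPa
Total = 12.02 + 127.1 = 139.15 MPa
Pore pressure P_p = λ·σ_v = 0.56 × 139.2 MPa = 77.92 MPa
Effective stress σ' = σ_v − P_p = 139.2 − 77.92 = 61.226 MPa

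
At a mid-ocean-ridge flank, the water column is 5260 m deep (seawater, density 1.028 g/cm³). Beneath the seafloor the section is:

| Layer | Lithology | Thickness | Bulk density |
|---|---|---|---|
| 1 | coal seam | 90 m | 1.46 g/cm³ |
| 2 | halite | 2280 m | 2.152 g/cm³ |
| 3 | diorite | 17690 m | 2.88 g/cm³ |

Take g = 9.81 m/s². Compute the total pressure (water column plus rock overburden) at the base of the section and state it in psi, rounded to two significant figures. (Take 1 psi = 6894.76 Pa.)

seawater: 1028 kg/m³ × 9.81 m/s² × 5260 m = 5.305×10^7 Pa = 7694 psi
coal seam: 1460 kg/m³ × 9.81 m/s² × 90 m = 1.289×10^6 Pa = 187.0 psi
halite: 2152 kg/m³ × 9.81 m/s² × 2280 m = 4.813×10^7 Pa = 6981 psi
diorite: 2880 kg/m³ × 9.81 m/s² × 17690 m = 4.998×10^8 Pa = 72489 psi
Total = 7694 + 187.0 + 6981 + 72489 = 87350 psi

87000 psi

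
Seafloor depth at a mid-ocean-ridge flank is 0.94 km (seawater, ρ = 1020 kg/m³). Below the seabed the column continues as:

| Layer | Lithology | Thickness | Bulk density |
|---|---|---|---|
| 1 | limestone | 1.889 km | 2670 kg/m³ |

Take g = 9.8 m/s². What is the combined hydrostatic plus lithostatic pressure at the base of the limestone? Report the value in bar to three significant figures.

588 bar

seawater: 1020 kg/m³ × 9.8 m/s² × 940 m = 9.396×10^6 Pa = 93.96 bar
limestone: 2670 kg/m³ × 9.8 m/s² × 1889 m = 4.943×10^7 Pa = 494.3 bar
Total = 93.96 + 494.3 = 588.24 bar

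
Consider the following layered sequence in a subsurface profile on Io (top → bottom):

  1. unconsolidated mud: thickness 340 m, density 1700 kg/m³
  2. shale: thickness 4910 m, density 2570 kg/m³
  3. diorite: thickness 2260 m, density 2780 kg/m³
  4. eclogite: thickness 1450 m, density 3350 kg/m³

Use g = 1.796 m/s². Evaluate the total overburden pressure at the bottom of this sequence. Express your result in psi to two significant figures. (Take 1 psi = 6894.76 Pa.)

6300 psi

unconsolidated mud: 1700 kg/m³ × 1.796 m/s² × 340 m = 1.038×10^6 Pa = 150.6 psi
shale: 2570 kg/m³ × 1.796 m/s² × 4910 m = 2.266×10^7 Pa = 3287 psi
diorite: 2780 kg/m³ × 1.796 m/s² × 2260 m = 1.128×10^7 Pa = 1637 psi
eclogite: 3350 kg/m³ × 1.796 m/s² × 1450 m = 8.724×10^6 Pa = 1265 psi
Total = 150.6 + 3287 + 1637 + 1265 = 6339.5 psi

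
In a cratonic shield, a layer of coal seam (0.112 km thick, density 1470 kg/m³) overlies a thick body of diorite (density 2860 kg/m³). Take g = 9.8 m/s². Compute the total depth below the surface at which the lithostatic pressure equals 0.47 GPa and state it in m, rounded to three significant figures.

16800 m

Pressure at base of upper layers: 1470×9.8×112 = 1.613×10^6 Pa = 1.613×10^-3 GPa
Remaining pressure to be supplied by diorite: 4.700×10^8 − 1.613×10^6 = 4.684×10^8 Pa
Additional depth in diorite = 4.684×10^8 Pa / (2860 kg/m³ × 9.8 m/s²) = 16711 m
Total depth = 112 m + 16711 m = 16823 m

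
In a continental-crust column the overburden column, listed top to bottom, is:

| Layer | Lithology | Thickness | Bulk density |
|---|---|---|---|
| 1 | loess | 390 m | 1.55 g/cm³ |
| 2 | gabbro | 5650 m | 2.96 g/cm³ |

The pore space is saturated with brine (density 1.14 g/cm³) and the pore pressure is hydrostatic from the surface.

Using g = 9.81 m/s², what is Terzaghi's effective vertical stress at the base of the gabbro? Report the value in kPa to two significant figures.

Overburden (lithostatic) stress σ_v:
loess: 1550 kg/m³ × 9.81 m/s² × 390 m = 5.930×10^6 Pa = 5.930 MPa
gabbro: 2960 kg/m³ × 9.81 m/s² × 5650 m = 1.641×10^8 Pa = 164.1 MPa
Total = 5.930 + 164.1 = 169.99 MPa
Pore pressure P_p = 1140 kg/m³ × 9.81 m/s² × 6040 m = 6.755×10^7 Pa = 67.55 MPa
Effective stress σ' = σ_v − P_p = 170.0 − 67.55 = 102.44 MPa = 1.0244×10^5 kPa

100000 kPa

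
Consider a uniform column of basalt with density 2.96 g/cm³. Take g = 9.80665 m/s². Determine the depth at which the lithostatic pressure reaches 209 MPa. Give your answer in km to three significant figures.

7.20 km

h = P/(ρg) = 209 MPa / (2960 kg/m³ × 9.80665 m/s²) = 2.090×10^8 Pa / 29028 Pa/m = 7200.0 m
= 7.2000 km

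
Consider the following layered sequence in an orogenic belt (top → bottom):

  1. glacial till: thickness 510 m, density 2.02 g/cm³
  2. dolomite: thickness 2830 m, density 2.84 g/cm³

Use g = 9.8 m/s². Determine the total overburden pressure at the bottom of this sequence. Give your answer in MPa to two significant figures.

glacial till: 2020 kg/m³ × 9.8 m/s² × 510 m = 1.010×10^7 Pa = 10.10 MPa
dolomite: 2840 kg/m³ × 9.8 m/s² × 2830 m = 7.876×10^7 Pa = 78.76 MPa
Total = 10.10 + 78.76 = 88.861 MPa

89 MPa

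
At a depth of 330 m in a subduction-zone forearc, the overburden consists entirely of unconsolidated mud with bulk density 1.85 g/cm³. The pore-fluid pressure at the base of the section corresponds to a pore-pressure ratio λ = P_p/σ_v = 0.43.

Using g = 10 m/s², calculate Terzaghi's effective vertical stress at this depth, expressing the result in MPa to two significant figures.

Overburden (lithostatic) stress σ_v:
unconsolidated mud: 1850 kg/m³ × 10 m/s² × 330 m = 6.105×10^6 Pa = 6.105 MPa
Pore pressure P_p = λ·σ_v = 0.43 × 6.105 MPa = 2.625 MPa
Effective stress σ' = σ_v − P_p = 6.105 − 2.625 = 3.4798 MPa

3.5 MPa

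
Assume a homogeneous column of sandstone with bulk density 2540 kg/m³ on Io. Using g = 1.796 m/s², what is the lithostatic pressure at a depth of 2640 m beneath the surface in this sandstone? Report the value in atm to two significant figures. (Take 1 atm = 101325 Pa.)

120 atm

sandstone: 2540 kg/m³ × 1.796 m/s² × 2640 m = 1.204×10^7 Pa = 118.9 atm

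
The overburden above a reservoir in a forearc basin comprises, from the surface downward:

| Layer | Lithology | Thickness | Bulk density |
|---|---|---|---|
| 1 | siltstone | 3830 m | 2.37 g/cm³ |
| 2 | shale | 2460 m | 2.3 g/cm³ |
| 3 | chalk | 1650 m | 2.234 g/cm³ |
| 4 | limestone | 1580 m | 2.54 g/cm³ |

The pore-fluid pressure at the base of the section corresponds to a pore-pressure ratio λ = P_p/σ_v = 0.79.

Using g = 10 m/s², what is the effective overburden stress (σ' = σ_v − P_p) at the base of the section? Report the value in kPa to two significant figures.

Overburden (lithostatic) stress σ_v:
siltstone: 2370 kg/m³ × 10 m/s² × 3830 m = 9.077×10^7 Pa = 90.77 MPa
shale: 2300 kg/m³ × 10 m/s² × 2460 m = 5.658×10^7 Pa = 56.58 MPa
chalk: 2234 kg/m³ × 10 m/s² × 1650 m = 3.686×10^7 Pa = 36.86 MPa
limestone: 2540 kg/m³ × 10 m/s² × 1580 m = 4.013×10^7 Pa = 40.13 MPa
Total = 90.77 + 56.58 + 36.86 + 40.13 = 224.34 MPa
Pore pressure P_p = λ·σ_v = 0.79 × 224.3 MPa = 177.2 MPa
Effective stress σ' = σ_v − P_p = 224.3 − 177.2 = 47.112 MPa = 47112 kPa

47000 kPa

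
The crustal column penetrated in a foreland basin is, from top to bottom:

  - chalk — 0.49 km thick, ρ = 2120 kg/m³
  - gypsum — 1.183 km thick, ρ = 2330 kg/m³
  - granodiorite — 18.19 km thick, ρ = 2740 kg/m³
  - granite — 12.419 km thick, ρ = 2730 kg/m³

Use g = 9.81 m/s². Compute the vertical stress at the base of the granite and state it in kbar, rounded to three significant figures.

chalk: 2120 kg/m³ × 9.81 m/s² × 490 m = 1.019×10^7 Pa = 0.1019 kbar
gypsum: 2330 kg/m³ × 9.81 m/s² × 1183 m = 2.704×10^7 Pa = 0.2704 kbar
granodiorite: 2740 kg/m³ × 9.81 m/s² × 18190 m = 4.889×10^8 Pa = 4.889 kbar
granite: 2730 kg/m³ × 9.81 m/s² × 12419 m = 3.326×10^8 Pa = 3.326 kbar
Total = 0.1019 + 0.2704 + 4.889 + 3.326 = 8.5876 kbar

8.59 kbar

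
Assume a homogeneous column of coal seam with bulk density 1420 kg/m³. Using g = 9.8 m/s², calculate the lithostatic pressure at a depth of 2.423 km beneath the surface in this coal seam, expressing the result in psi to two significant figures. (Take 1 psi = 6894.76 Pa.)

4900 psi

coal seam: 1420 kg/m³ × 9.8 m/s² × 2423 m = 3.372×10^7 Pa = 4890 psi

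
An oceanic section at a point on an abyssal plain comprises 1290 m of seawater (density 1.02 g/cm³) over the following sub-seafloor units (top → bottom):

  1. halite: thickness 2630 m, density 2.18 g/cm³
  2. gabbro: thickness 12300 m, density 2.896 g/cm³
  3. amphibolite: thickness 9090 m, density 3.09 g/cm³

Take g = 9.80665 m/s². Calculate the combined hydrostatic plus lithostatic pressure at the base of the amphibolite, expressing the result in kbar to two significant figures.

seawater: 1020 kg/m³ × 9.80665 m/s² × 1290 m = 1.290×10^7 Pa = 0.1290 kbar
halite: 2180 kg/m³ × 9.80665 m/s² × 2630 m = 5.623×10^7 Pa = 0.5623 kbar
gabbro: 2896 kg/m³ × 9.80665 m/s² × 12300 m = 3.493×10^8 Pa = 3.493 kbar
amphibolite: 3090 kg/m³ × 9.80665 m/s² × 9090 m = 2.755×10^8 Pa = 2.755 kbar
Total = 0.1290 + 0.5623 + 3.493 + 2.755 = 6.9390 kbar

6.9 kbar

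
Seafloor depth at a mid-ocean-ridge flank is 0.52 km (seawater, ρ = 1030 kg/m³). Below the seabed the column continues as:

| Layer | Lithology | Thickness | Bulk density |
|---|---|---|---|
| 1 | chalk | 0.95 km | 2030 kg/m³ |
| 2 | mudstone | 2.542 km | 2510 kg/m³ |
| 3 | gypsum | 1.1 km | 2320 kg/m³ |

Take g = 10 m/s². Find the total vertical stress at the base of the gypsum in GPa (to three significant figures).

0.114 GPa

seawater: 1030 kg/m³ × 10 m/s² × 520 m = 5.356×10^6 Pa = 5.356×10^-3 GPa
chalk: 2030 kg/m³ × 10 m/s² × 950 m = 1.929×10^7 Pa = 0.01929 GPa
mudstone: 2510 kg/m³ × 10 m/s² × 2542 m = 6.380×10^7 Pa = 0.06380 GPa
gypsum: 2320 kg/m³ × 10 m/s² × 1100 m = 2.552×10^7 Pa = 0.02552 GPa
Total = 5.356×10^-3 + 0.01929 + 0.06380 + 0.02552 = 0.11397 GPa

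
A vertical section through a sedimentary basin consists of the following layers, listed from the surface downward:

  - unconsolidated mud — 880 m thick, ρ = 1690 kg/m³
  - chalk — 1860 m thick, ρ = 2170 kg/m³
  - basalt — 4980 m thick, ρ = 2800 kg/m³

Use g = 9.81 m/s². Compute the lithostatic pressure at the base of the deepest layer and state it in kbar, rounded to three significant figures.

1.91 kbar

unconsolidated mud: 1690 kg/m³ × 9.81 m/s² × 880 m = 1.459×10^7 Pa = 0.1459 kbar
chalk: 2170 kg/m³ × 9.81 m/s² × 1860 m = 3.960×10^7 Pa = 0.3960 kbar
basalt: 2800 kg/m³ × 9.81 m/s² × 4980 m = 1.368×10^8 Pa = 1.368 kbar
Total = 0.1459 + 0.3960 + 1.368 = 1.9098 kbar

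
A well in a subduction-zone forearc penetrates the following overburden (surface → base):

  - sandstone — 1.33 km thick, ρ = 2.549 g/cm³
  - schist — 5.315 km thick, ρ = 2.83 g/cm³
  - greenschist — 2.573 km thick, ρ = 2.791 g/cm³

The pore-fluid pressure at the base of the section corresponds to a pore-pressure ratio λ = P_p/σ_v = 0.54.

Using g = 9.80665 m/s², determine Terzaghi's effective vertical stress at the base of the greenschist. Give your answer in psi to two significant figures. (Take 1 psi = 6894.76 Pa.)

17000 psi

Overburden (lithostatic) stress σ_v:
sandstone: 2549 kg/m³ × 9.80665 m/s² × 1330 m = 3.325×10^7 Pa = 33.25 MPa
schist: 2830 kg/m³ × 9.80665 m/s² × 5315 m = 1.475×10^8 Pa = 147.5 MPa
greenschist: 2791 kg/m³ × 9.80665 m/s² × 2573 m = 7.042×10^7 Pa = 70.42 MPa
Total = 33.25 + 147.5 + 70.42 = 251.18 MPa
Pore pressure P_p = λ·σ_v = 0.54 × 251.2 MPa = 135.6 MPa
Effective stress σ' = σ_v − P_p = 251.2 − 135.6 = 115.54 MPa = 16758 psi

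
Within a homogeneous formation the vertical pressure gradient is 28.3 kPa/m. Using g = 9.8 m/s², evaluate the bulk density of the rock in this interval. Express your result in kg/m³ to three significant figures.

ρ = (dP/dz)/g = 28.3 kPa/m / 9.8 m/s² = 28300 Pa/m / 9.8 m/s² = 2887.8 kg/m³

2890 kg/m³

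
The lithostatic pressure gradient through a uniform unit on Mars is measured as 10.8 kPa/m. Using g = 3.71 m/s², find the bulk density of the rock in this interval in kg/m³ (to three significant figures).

2910 kg/m³

ρ = (dP/dz)/g = 10.8 kPa/m / 3.71 m/s² = 10800 Pa/m / 3.71 m/s² = 2911.1 kg/m³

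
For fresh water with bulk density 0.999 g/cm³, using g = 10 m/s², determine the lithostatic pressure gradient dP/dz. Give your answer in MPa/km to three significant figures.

9.99 MPa/km

dP/dz = ρg = 999 kg/m³ × 10 m/s² = 9990.0 Pa/m
= 9990.0 Pa/m × (1 MPa/km / 1000.0 Pa/m) = 9.9900 MPa/km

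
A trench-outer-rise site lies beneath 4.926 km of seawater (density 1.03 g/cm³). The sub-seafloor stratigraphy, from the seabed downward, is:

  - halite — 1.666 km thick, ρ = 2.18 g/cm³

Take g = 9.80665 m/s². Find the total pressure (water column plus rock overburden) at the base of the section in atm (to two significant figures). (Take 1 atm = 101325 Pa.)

840 atm

seawater: 1030 kg/m³ × 9.80665 m/s² × 4926 m = 4.976×10^7 Pa = 491.1 atm
halite: 2180 kg/m³ × 9.80665 m/s² × 1666 m = 3.562×10^7 Pa = 351.5 atm
Total = 491.1 + 351.5 = 842.57 atm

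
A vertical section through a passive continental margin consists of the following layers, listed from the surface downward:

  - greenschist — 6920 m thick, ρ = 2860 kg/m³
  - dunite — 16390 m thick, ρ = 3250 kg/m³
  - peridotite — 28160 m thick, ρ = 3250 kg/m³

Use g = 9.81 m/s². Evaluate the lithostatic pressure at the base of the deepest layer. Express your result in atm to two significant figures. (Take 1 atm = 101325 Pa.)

greenschist: 2860 kg/m³ × 9.81 m/s² × 6920 m = 1.942×10^8 Pa = 1916 atm
dunite: 3250 kg/m³ × 9.81 m/s² × 16390 m = 5.226×10^8 Pa = 5157 atm
peridotite: 3250 kg/m³ × 9.81 m/s² × 28160 m = 8.978×10^8 Pa = 8861 atm
Total = 1916 + 5157 + 8861 = 15934 atm

16000 atm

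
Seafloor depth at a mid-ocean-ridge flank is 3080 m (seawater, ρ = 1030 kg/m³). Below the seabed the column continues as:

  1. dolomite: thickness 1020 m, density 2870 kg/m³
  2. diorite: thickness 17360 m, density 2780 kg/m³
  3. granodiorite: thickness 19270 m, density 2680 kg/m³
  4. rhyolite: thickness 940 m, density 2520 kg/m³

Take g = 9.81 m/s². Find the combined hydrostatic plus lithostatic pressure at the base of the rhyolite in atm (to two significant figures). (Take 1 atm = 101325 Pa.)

seawater: 1030 kg/m³ × 9.81 m/s² × 3080 m = 3.112×10^7 Pa = 307.1 atm
dolomite: 2870 kg/m³ × 9.81 m/s² × 1020 m = 2.872×10^7 Pa = 283.4 atm
diorite: 2780 kg/m³ × 9.81 m/s² × 17360 m = 4.734×10^8 Pa = 4672 atm
granodiorite: 2680 kg/m³ × 9.81 m/s² × 19270 m = 5.066×10^8 Pa = 5000 atm
rhyolite: 2520 kg/m³ × 9.81 m/s² × 940 m = 2.324×10^7 Pa = 229.3 atm
Total = 307.1 + 283.4 + 4672 + 5000 + 229.3 = 10492 atm

10000 atm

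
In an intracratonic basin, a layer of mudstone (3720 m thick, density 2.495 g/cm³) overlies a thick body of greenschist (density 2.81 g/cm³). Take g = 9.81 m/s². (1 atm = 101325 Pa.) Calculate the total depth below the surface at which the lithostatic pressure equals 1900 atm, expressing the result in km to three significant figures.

7.40 km

Pressure at base of upper layers: 2495×9.81×3720 = 9.105×10^7 Pa = 898.6 atm
Remaining pressure to be supplied by greenschist: 1.925×10^8 − 9.105×10^7 = 1.015×10^8 Pa
Additional depth in greenschist = 1.015×10^8 Pa / (2810 kg/m³ × 9.81 m/s²) = 3680.9 m
Total depth = 3720 m + 3680.9 m = 7400.9 m
= 7.4009 km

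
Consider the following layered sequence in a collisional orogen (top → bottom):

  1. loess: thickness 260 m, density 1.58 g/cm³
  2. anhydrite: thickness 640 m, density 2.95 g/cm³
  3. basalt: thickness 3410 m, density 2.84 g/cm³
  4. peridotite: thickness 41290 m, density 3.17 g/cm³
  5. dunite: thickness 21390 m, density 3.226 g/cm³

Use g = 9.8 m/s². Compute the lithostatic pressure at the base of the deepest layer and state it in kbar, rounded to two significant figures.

loess: 1580 kg/m³ × 9.8 m/s² × 260 m = 4.026×10^6 Pa = 0.04026 kbar
anhydrite: 2950 kg/m³ × 9.8 m/s² × 640 m = 1.850×10^7 Pa = 0.1850 kbar
basalt: 2840 kg/m³ × 9.8 m/s² × 3410 m = 9.491×10^7 Pa = 0.9491 kbar
peridotite: 3170 kg/m³ × 9.8 m/s² × 41290 m = 1.283×10^9 Pa = 12.83 kbar
dunite: 3226 kg/m³ × 9.8 m/s² × 21390 m = 6.762×10^8 Pa = 6.762 kbar
Total = 0.04026 + 0.1850 + 0.9491 + 12.83 + 6.762 = 20.764 kbar

21 kbar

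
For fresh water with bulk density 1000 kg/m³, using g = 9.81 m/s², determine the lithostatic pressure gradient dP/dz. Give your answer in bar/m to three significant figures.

0.0981 bar/m

dP/dz = ρg = 1000 kg/m³ × 9.81 m/s² = 9810.0 Pa/m
= 9810.0 Pa/m × (1 bar/m / 1.0000×10^5 Pa/m) = 0.098100 bar/m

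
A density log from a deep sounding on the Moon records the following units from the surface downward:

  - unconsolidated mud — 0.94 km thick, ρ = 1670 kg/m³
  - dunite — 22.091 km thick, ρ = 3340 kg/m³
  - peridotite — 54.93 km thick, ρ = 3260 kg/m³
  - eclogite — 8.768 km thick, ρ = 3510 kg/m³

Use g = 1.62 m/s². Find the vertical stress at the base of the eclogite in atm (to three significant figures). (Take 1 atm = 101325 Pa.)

4560 atm

unconsolidated mud: 1670 kg/m³ × 1.62 m/s² × 940 m = 2.543×10^6 Pa = 25.10 atm
dunite: 3340 kg/m³ × 1.62 m/s² × 22091 m = 1.195×10^8 Pa = 1180 atm
peridotite: 3260 kg/m³ × 1.62 m/s² × 54930 m = 2.901×10^8 Pa = 2863 atm
eclogite: 3510 kg/m³ × 1.62 m/s² × 8768 m = 4.986×10^7 Pa = 492.0 atm
Total = 25.10 + 1180 + 2863 + 492.0 = 4559.8 atm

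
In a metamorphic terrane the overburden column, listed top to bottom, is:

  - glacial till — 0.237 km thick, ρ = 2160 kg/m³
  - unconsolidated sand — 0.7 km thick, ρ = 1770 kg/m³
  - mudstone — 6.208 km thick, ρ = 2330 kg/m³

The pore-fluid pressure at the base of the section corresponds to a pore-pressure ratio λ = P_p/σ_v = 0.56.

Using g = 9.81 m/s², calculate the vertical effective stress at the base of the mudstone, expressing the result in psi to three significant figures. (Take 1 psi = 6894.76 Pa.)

10200 psi

Overburden (lithostatic) stress σ_v:
glacial till: 2160 kg/m³ × 9.81 m/s² × 237 m = 5.022×10^6 Pa = 5.022 MPa
unconsolidated sand: 1770 kg/m³ × 9.81 m/s² × 700 m = 1.215×10^7 Pa = 12.15 MPa
mudstone: 2330 kg/m³ × 9.81 m/s² × 6208 m = 1.419×10^8 Pa = 141.9 MPa
Total = 5.022 + 12.15 + 141.9 = 159.07 MPa
Pore pressure P_p = λ·σ_v = 0.56 × 159.1 MPa = 89.08 MPa
Effective stress σ' = σ_v − P_p = 159.1 − 89.08 = 69.993 MPa = 10152 psi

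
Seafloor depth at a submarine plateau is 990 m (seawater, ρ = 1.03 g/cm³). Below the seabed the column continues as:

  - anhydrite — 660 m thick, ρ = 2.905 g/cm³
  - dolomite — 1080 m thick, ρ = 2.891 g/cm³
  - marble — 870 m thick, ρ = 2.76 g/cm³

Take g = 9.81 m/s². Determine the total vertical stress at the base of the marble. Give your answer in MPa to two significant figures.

seawater: 1030 kg/m³ × 9.81 m/s² × 990 m = 1.000×10^7 Pa = 10.00 MPa
anhydrite: 2905 kg/m³ × 9.81 m/s² × 660 m = 1.881×10^7 Pa = 18.81 MPa
dolomite: 2891 kg/m³ × 9.81 m/s² × 1080 m = 3.063×10^7 Pa = 30.63 MPa
marble: 2760 kg/m³ × 9.81 m/s² × 870 m = 2.356×10^7 Pa = 23.56 MPa
Total = 10.00 + 18.81 + 30.63 + 23.56 = 82.997 MPa

83 MPa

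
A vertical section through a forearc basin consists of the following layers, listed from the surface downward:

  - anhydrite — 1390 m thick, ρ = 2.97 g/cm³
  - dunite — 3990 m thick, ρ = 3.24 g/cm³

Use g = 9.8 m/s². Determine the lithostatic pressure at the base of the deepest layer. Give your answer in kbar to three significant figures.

anhydrite: 2970 kg/m³ × 9.8 m/s² × 1390 m = 4.046×10^7 Pa = 0.4046 kbar
dunite: 3240 kg/m³ × 9.8 m/s² × 3990 m = 1.267×10^8 Pa = 1.267 kbar
Total = 0.4046 + 1.267 = 1.6715 kbar

1.67 kbar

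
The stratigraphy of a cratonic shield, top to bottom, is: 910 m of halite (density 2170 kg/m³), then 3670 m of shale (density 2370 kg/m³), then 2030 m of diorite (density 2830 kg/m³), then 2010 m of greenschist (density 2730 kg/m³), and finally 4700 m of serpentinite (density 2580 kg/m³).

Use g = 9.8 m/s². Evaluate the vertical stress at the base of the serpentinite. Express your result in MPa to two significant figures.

halite: 2170 kg/m³ × 9.8 m/s² × 910 m = 1.935×10^7 Pa = 19.35 MPa
shale: 2370 kg/m³ × 9.8 m/s² × 3670 m = 8.524×10^7 Pa = 85.24 MPa
diorite: 2830 kg/m³ × 9.8 m/s² × 2030 m = 5.630×10^7 Pa = 56.30 MPa
greenschist: 2730 kg/m³ × 9.8 m/s² × 2010 m = 5.378×10^7 Pa = 53.78 MPa
serpentinite: 2580 kg/m³ × 9.8 m/s² × 4700 m = 1.188×10^8 Pa = 118.8 MPa
Total = 19.35 + 85.24 + 56.30 + 53.78 + 118.8 = 333.50 MPa

330 MPa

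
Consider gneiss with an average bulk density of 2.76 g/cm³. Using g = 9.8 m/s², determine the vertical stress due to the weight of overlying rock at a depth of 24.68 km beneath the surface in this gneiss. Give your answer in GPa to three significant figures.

gneiss: 2760 kg/m³ × 9.8 m/s² × 24680 m = 6.675×10^8 Pa = 0.6675 GPa

0.668 GPa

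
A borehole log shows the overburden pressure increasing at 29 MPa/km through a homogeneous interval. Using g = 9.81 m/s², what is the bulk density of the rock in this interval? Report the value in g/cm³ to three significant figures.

2.96 g/cm³

ρ = (dP/dz)/g = 29 MPa/km / 9.81 m/s² = 29000 Pa/m / 9.81 m/s² = 2956.2 kg/m³
= 2.956 g/cm³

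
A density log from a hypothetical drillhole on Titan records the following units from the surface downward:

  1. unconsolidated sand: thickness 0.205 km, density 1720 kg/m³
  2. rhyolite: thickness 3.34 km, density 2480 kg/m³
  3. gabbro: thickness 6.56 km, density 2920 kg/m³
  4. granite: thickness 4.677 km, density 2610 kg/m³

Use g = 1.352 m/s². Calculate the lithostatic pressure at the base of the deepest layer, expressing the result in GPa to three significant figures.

0.0541 GPa

unconsolidated sand: 1720 kg/m³ × 1.352 m/s² × 205 m = 4.767×10^5 Pa = 4.767×10^-4 GPa
rhyolite: 2480 kg/m³ × 1.352 m/s² × 3340 m = 1.120×10^7 Pa = 0.01120 GPa
gabbro: 2920 kg/m³ × 1.352 m/s² × 6560 m = 2.590×10^7 Pa = 0.02590 GPa
granite: 2610 kg/m³ × 1.352 m/s² × 4677 m = 1.650×10^7 Pa = 0.01650 GPa
Total = 4.767×10^-4 + 0.01120 + 0.02590 + 0.01650 = 0.054077 GPa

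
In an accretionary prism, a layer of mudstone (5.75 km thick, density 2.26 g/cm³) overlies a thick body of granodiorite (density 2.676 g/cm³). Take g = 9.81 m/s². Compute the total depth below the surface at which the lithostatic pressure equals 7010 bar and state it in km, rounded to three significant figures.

27.6 km

Pressure at base of upper layers: 2260×9.81×5750 = 1.275×10^8 Pa = 1275 bar
Remaining pressure to be supplied by granodiorite: 7.010×10^8 − 1.275×10^8 = 5.735×10^8 Pa
Additional depth in granodiorite = 5.735×10^8 Pa / (2676 kg/m³ × 9.81 m/s²) = 21847 m
Total depth = 5750 m + 21847 m = 27597 m
= 27.597 km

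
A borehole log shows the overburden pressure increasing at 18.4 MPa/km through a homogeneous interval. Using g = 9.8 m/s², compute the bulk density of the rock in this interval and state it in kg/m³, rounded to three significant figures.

1880 kg/m³

ρ = (dP/dz)/g = 18.4 MPa/km / 9.8 m/s² = 18400 Pa/m / 9.8 m/s² = 1877.6 kg/m³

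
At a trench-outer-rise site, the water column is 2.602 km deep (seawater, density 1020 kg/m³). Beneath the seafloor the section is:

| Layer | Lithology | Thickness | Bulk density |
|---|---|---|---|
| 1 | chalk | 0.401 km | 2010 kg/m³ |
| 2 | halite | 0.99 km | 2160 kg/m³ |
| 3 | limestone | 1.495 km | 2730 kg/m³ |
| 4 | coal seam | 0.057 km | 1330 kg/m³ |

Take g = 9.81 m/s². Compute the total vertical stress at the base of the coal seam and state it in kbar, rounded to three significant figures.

seawater: 1020 kg/m³ × 9.81 m/s² × 2602 m = 2.604×10^7 Pa = 0.2604 kbar
chalk: 2010 kg/m³ × 9.81 m/s² × 401 m = 7.907×10^6 Pa = 0.07907 kbar
halite: 2160 kg/m³ × 9.81 m/s² × 990 m = 2.098×10^7 Pa = 0.2098 kbar
limestone: 2730 kg/m³ × 9.81 m/s² × 1495 m = 4.004×10^7 Pa = 0.4004 kbar
coal seam: 1330 kg/m³ × 9.81 m/s² × 57 m = 7.437×10^5 Pa = 7.437×10^-3 kbar
Total = 0.2604 + 0.07907 + 0.2098 + 0.4004 + 7.437×10^-3 = 0.95703 kbar

0.957 kbar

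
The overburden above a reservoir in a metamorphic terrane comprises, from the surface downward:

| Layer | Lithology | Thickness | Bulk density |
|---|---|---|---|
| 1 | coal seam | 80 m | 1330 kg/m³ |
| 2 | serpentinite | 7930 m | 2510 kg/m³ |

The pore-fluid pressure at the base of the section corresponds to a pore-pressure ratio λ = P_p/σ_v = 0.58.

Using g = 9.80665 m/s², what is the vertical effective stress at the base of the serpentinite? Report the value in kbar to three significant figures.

0.824 kbar

Overburden (lithostatic) stress σ_v:
coal seam: 1330 kg/m³ × 9.80665 m/s² × 80 m = 1.043×10^6 Pa = 1.043 MPa
serpentinite: 2510 kg/m³ × 9.80665 m/s² × 7930 m = 1.952×10^8 Pa = 195.2 MPa
Total = 1.043 + 195.2 = 196.24 MPa
Pore pressure P_p = λ·σ_v = 0.58 × 196.2 MPa = 113.8 MPa
Effective stress σ' = σ_v − P_p = 196.2 − 113.8 = 82.420 MPa = 0.82420 kbar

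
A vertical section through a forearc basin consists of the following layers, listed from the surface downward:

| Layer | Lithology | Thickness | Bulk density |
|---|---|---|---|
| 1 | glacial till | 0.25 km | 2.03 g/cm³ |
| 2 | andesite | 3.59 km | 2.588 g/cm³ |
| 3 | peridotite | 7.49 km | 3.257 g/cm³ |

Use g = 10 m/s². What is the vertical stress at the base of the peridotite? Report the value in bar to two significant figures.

glacial till: 2030 kg/m³ × 10 m/s² × 250 m = 5.075×10^6 Pa = 50.75 bar
andesite: 2588 kg/m³ × 10 m/s² × 3590 m = 9.291×10^7 Pa = 929.1 bar
peridotite: 3257 kg/m³ × 10 m/s² × 7490 m = 2.439×10^8 Pa = 2439 bar
Total = 50.75 + 929.1 + 2439 = 3419.3 bar

3400 bar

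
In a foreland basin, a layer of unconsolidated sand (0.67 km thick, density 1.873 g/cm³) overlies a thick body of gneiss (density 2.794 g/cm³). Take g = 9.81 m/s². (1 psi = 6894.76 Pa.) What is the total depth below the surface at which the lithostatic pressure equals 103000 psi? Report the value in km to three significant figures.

26.1 km

Pressure at base of upper layers: 1873×9.81×670 = 1.231×10^7 Pa = 1786 psi
Remaining pressure to be supplied by gneiss: 7.102×10^8 − 1.231×10^7 = 6.978×10^8 Pa
Additional depth in gneiss = 6.978×10^8 Pa / (2794 kg/m³ × 9.81 m/s²) = 25460 m
Total depth = 670 m + 25460 m = 26130 m
= 26.130 km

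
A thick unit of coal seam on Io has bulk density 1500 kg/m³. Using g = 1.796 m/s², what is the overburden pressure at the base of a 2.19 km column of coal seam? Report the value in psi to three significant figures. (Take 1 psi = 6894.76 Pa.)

coal seam: 1500 kg/m³ × 1.796 m/s² × 2190 m = 5.900×10^6 Pa = 855.7 psi

856 psi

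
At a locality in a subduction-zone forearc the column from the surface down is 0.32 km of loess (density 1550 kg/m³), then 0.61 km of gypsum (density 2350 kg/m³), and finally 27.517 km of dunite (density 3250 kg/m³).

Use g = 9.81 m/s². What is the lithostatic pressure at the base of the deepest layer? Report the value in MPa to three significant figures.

896 MPa

loess: 1550 kg/m³ × 9.81 m/s² × 320 m = 4.866×10^6 Pa = 4.866 MPa
gypsum: 2350 kg/m³ × 9.81 m/s² × 610 m = 1.406×10^7 Pa = 14.06 MPa
dunite: 3250 kg/m³ × 9.81 m/s² × 27517 m = 8.773×10^8 Pa = 877.3 MPa
Total = 4.866 + 14.06 + 877.3 = 896.24 MPa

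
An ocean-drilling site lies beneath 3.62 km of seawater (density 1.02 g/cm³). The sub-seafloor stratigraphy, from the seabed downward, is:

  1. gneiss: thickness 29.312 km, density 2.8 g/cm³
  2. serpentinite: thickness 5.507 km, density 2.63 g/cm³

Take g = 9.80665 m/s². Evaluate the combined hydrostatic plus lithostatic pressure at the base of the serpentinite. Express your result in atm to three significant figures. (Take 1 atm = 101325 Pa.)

seawater: 1020 kg/m³ × 9.80665 m/s² × 3620 m = 3.621×10^7 Pa = 357.4 atm
gneiss: 2800 kg/m³ × 9.80665 m/s² × 29312 m = 8.049×10^8 Pa = 7943 atm
serpentinite: 2630 kg/m³ × 9.80665 m/s² × 5507 m = 1.420×10^8 Pa = 1402 atm
Total = 357.4 + 7943 + 1402 = 9702.5 atm

9700 atm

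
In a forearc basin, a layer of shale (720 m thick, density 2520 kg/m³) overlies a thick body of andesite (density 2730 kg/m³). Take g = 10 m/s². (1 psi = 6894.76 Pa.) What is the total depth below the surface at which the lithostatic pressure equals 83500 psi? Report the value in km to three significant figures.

21.1 km

Pressure at base of upper layers: 2520×10×720 = 1.814×10^7 Pa = 2632 psi
Remaining pressure to be supplied by andesite: 5.757×10^8 − 1.814×10^7 = 5.576×10^8 Pa
Additional depth in andesite = 5.576×10^8 Pa / (2730 kg/m³ × 10 m/s²) = 20424 m
Total depth = 720 m + 20424 m = 21144 m
= 21.144 km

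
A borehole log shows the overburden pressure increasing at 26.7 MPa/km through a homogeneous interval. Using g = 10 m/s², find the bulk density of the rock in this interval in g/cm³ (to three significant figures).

2.67 g/cm³

ρ = (dP/dz)/g = 26.7 MPa/km / 10 m/s² = 26700 Pa/m / 10 m/s² = 2670.0 kg/m³
= 2.670 g/cm³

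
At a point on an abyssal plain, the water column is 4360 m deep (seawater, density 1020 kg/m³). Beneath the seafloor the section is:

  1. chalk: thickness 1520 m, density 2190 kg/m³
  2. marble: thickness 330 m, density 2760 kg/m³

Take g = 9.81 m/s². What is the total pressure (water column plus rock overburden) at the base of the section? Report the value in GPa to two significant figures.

seawater: 1020 kg/m³ × 9.81 m/s² × 4360 m = 4.363×10^7 Pa = 0.04363 GPa
chalk: 2190 kg/m³ × 9.81 m/s² × 1520 m = 3.266×10^7 Pa = 0.03266 GPa
marble: 2760 kg/m³ × 9.81 m/s² × 330 m = 8.935×10^6 Pa = 8.935×10^-3 GPa
Total = 0.04363 + 0.03266 + 8.935×10^-3 = 0.085218 GPa

0.085 GPa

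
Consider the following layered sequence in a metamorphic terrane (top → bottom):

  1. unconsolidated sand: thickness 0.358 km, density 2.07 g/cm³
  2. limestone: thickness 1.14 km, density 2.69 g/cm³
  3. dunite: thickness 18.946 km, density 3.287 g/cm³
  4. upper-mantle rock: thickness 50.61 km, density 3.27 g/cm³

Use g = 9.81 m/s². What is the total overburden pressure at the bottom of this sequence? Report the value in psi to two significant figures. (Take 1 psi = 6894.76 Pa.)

330000 psi

unconsolidated sand: 2070 kg/m³ × 9.81 m/s² × 358 m = 7.270×10^6 Pa = 1054 psi
limestone: 2690 kg/m³ × 9.81 m/s² × 1140 m = 3.008×10^7 Pa = 4363 psi
dunite: 3287 kg/m³ × 9.81 m/s² × 18946 m = 6.109×10^8 Pa = 88607 psi
upper-mantle rock: 3270 kg/m³ × 9.81 m/s² × 50610 m = 1.624×10^9 Pa = 2.355×10^5 psi
Total = 1054 + 4363 + 88607 + 2.355×10^5 = 3.2949×10^5 psi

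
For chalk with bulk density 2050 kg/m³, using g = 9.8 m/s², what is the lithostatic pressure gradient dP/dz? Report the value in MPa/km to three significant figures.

20.1 MPa/km

dP/dz = ρg = 2050 kg/m³ × 9.8 m/s² = 20090 Pa/m
= 20090 Pa/m × (1 MPa/km / 1000.0 Pa/m) = 20.090 MPa/km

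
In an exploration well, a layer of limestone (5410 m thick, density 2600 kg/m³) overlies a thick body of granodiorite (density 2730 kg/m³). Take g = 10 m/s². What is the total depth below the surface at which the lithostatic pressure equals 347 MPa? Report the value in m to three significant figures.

Pressure at base of upper layers: 2600×10×5410 = 1.407×10^8 Pa = 140.7 MPa
Remaining pressure to be supplied by granodiorite: 3.470×10^8 − 1.407×10^8 = 2.063×10^8 Pa
Additional depth in granodiorite = 2.063×10^8 Pa / (2730 kg/m³ × 10 m/s²) = 7558.2 m
Total depth = 5410 m + 7558.2 m = 12968 m

13000 m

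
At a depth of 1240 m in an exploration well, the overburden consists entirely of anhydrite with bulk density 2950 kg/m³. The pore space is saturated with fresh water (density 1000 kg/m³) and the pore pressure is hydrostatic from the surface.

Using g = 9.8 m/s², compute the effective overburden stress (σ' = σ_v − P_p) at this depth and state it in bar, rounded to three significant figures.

Overburden (lithostatic) stress σ_v:
anhydrite: 2950 kg/m³ × 9.8 m/s² × 1240 m = 3.585×10^7 Pa = 35.85 MPa
Pore pressure P_p = 1000 kg/m³ × 9.8 m/s² × 1240 m = 1.215×10^7 Pa = 12.15 MPa
Effective stress σ' = σ_v − P_p = 35.85 − 12.15 = 23.696 MPa = 236.96 bar

237 bar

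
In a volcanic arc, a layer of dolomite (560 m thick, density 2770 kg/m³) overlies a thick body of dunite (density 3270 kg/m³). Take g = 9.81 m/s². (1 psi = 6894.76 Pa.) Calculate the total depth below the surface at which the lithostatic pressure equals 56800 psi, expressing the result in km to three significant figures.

12.3 km

Pressure at base of upper layers: 2770×9.81×560 = 1.522×10^7 Pa = 2207 psi
Remaining pressure to be supplied by dunite: 3.916×10^8 − 1.522×10^7 = 3.764×10^8 Pa
Additional depth in dunite = 3.764×10^8 Pa / (3270 kg/m³ × 9.81 m/s²) = 11734 m
Total depth = 560 m + 11734 m = 12294 m
= 12.294 km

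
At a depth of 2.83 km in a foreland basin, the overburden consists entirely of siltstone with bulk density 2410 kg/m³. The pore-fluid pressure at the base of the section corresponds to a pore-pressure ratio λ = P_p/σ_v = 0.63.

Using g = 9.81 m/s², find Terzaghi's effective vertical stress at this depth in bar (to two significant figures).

Overburden (lithostatic) stress σ_v:
siltstone: 2410 kg/m³ × 9.81 m/s² × 2830 m = 6.691×10^7 Pa = 66.91 MPa
Pore pressure P_p = λ·σ_v = 0.63 × 66.91 MPa = 42.15 MPa
Effective stress σ' = σ_v − P_p = 66.91 − 42.15 = 24.756 MPa = 247.56 bar

250 bar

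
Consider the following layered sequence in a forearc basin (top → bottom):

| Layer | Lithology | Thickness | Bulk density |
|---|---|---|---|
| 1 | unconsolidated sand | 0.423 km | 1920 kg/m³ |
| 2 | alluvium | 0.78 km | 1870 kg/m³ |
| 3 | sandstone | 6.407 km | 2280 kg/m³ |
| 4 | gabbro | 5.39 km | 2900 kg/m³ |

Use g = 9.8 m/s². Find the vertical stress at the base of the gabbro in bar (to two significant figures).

3200 bar

unconsolidated sand: 1920 kg/m³ × 9.8 m/s² × 423 m = 7.959×10^6 Pa = 79.59 bar
alluvium: 1870 kg/m³ × 9.8 m/s² × 780 m = 1.429×10^7 Pa = 142.9 bar
sandstone: 2280 kg/m³ × 9.8 m/s² × 6407 m = 1.432×10^8 Pa = 1432 bar
gabbro: 2900 kg/m³ × 9.8 m/s² × 5390 m = 1.532×10^8 Pa = 1532 bar
Total = 79.59 + 142.9 + 1432 + 1532 = 3186.0 bar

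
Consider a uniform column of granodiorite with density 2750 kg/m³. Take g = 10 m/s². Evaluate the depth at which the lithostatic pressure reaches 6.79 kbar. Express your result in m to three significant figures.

24700 m

h = P/(ρg) = 6.79 kbar / (2750 kg/m³ × 10 m/s²) = 6.790×10^8 Pa / 27500 Pa/m = 24691 m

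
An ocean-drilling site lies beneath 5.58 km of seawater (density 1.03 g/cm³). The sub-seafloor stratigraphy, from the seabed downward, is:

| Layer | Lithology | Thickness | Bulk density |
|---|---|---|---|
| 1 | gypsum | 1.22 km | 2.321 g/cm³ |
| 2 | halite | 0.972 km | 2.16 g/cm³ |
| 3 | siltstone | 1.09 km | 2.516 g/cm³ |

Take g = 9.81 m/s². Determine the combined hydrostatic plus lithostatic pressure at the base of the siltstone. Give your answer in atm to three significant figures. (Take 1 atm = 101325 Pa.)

seawater: 1030 kg/m³ × 9.81 m/s² × 5580 m = 5.638×10^7 Pa = 556.4 atm
gypsum: 2321 kg/m³ × 9.81 m/s² × 1220 m = 2.778×10^7 Pa = 274.1 atm
halite: 2160 kg/m³ × 9.81 m/s² × 972 m = 2.060×10^7 Pa = 203.3 atm
siltstone: 2516 kg/m³ × 9.81 m/s² × 1090 m = 2.690×10^7 Pa = 265.5 atm
Total = 556.4 + 274.1 + 203.3 + 265.5 = 1299.4 atm

1300 atm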